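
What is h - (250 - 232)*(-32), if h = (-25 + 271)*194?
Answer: 48300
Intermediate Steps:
h = 47724 (h = 246*194 = 47724)
h - (250 - 232)*(-32) = 47724 - (250 - 232)*(-32) = 47724 - 18*(-32) = 47724 - 1*(-576) = 47724 + 576 = 48300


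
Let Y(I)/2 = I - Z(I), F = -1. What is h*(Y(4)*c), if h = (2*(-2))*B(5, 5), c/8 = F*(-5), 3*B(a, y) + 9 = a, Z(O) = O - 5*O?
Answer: 25600/3 ≈ 8533.3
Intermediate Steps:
Z(O) = -4*O
B(a, y) = -3 + a/3
c = 40 (c = 8*(-1*(-5)) = 8*5 = 40)
Y(I) = 10*I (Y(I) = 2*(I - (-4)*I) = 2*(I + 4*I) = 2*(5*I) = 10*I)
h = 16/3 (h = (2*(-2))*(-3 + (⅓)*5) = -4*(-3 + 5/3) = -4*(-4/3) = 16/3 ≈ 5.3333)
h*(Y(4)*c) = 16*((10*4)*40)/3 = 16*(40*40)/3 = (16/3)*1600 = 25600/3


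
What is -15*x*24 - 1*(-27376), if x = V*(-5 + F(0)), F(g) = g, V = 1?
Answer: 29176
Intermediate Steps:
x = -5 (x = 1*(-5 + 0) = 1*(-5) = -5)
-15*x*24 - 1*(-27376) = -15*(-5)*24 - 1*(-27376) = 75*24 + 27376 = 1800 + 27376 = 29176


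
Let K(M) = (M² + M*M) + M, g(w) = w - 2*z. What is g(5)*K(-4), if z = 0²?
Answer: 140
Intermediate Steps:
z = 0
g(w) = w (g(w) = w - 2*0 = w + 0 = w)
K(M) = M + 2*M² (K(M) = (M² + M²) + M = 2*M² + M = M + 2*M²)
g(5)*K(-4) = 5*(-4*(1 + 2*(-4))) = 5*(-4*(1 - 8)) = 5*(-4*(-7)) = 5*28 = 140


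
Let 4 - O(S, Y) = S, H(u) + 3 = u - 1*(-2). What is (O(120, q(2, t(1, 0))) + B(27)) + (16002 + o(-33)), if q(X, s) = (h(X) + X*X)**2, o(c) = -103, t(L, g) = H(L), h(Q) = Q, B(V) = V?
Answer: 15810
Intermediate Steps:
H(u) = -1 + u (H(u) = -3 + (u - 1*(-2)) = -3 + (u + 2) = -3 + (2 + u) = -1 + u)
t(L, g) = -1 + L
q(X, s) = (X + X**2)**2 (q(X, s) = (X + X*X)**2 = (X + X**2)**2)
O(S, Y) = 4 - S
(O(120, q(2, t(1, 0))) + B(27)) + (16002 + o(-33)) = ((4 - 1*120) + 27) + (16002 - 103) = ((4 - 120) + 27) + 15899 = (-116 + 27) + 15899 = -89 + 15899 = 15810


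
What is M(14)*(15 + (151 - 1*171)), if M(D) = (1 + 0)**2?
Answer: -5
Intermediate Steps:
M(D) = 1 (M(D) = 1**2 = 1)
M(14)*(15 + (151 - 1*171)) = 1*(15 + (151 - 1*171)) = 1*(15 + (151 - 171)) = 1*(15 - 20) = 1*(-5) = -5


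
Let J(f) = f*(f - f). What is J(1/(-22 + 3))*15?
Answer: 0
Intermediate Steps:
J(f) = 0 (J(f) = f*0 = 0)
J(1/(-22 + 3))*15 = 0*15 = 0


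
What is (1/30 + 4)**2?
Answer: 14641/900 ≈ 16.268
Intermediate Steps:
(1/30 + 4)**2 = (121/30)**2 = 14641/900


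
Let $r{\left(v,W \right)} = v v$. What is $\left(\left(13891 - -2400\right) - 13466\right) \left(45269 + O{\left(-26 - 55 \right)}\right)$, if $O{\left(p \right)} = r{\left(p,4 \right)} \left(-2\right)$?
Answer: $90815275$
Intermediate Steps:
$r{\left(v,W \right)} = v^{2}$
$O{\left(p \right)} = - 2 p^{2}$ ($O{\left(p \right)} = p^{2} \left(-2\right) = - 2 p^{2}$)
$\left(\left(13891 - -2400\right) - 13466\right) \left(45269 + O{\left(-26 - 55 \right)}\right) = \left(\left(13891 - -2400\right) - 13466\right) \left(45269 - 2 \left(-26 - 55\right)^{2}\right) = \left(\left(13891 + 2400\right) - 13466\right) \left(45269 - 2 \left(-81\right)^{2}\right) = \left(16291 - 13466\right) \left(45269 - 13122\right) = 2825 \left(45269 - 13122\right) = 2825 \cdot 32147 = 90815275$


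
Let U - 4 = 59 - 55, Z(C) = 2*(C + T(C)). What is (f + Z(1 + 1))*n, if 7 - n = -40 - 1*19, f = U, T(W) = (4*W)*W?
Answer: 2904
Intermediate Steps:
T(W) = 4*W**2
Z(C) = 2*C + 8*C**2 (Z(C) = 2*(C + 4*C**2) = 2*C + 8*C**2)
U = 8 (U = 4 + (59 - 55) = 4 + 4 = 8)
f = 8
n = 66 (n = 7 - (-40 - 1*19) = 7 - (-40 - 19) = 7 - 1*(-59) = 7 + 59 = 66)
(f + Z(1 + 1))*n = (8 + 2*(1 + 1)*(1 + 4*(1 + 1)))*66 = (8 + 2*2*(1 + 4*2))*66 = (8 + 2*2*(1 + 8))*66 = (8 + 2*2*9)*66 = (8 + 36)*66 = 44*66 = 2904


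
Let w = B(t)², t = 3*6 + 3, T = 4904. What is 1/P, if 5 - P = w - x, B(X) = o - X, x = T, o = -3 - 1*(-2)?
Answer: 1/4425 ≈ 0.00022599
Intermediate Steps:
o = -1 (o = -3 + 2 = -1)
x = 4904
t = 21 (t = 18 + 3 = 21)
B(X) = -1 - X
w = 484 (w = (-1 - 1*21)² = (-1 - 21)² = (-22)² = 484)
P = 4425 (P = 5 - (484 - 1*4904) = 5 - (484 - 4904) = 5 - 1*(-4420) = 5 + 4420 = 4425)
1/P = 1/4425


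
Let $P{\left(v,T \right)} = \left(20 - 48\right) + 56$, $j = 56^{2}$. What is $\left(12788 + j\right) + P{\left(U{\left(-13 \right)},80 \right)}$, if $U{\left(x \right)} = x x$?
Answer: $15952$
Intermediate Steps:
$U{\left(x \right)} = x^{2}$
$j = 3136$
$P{\left(v,T \right)} = 28$ ($P{\left(v,T \right)} = -28 + 56 = 28$)
$\left(12788 + j\right) + P{\left(U{\left(-13 \right)},80 \right)} = \left(12788 + 3136\right) + 28 = 15924 + 28 = 15952$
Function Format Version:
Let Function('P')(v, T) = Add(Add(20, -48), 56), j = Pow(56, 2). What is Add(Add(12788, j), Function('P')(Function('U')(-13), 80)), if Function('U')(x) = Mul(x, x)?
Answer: 15952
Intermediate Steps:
Function('U')(x) = Pow(x, 2)
j = 3136
Function('P')(v, T) = 28 (Function('P')(v, T) = Add(-28, 56) = 28)
Add(Add(12788, j), Function('P')(Function('U')(-13), 80)) = Add(Add(12788, 3136), 28) = Add(15924, 28) = 15952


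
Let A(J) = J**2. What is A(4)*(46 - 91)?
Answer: -720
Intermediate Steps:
A(4)*(46 - 91) = 4**2*(46 - 91) = 16*(-45) = -720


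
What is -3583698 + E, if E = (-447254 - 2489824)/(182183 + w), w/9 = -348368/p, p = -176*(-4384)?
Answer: -31484351421184902/8785397035 ≈ -3.5837e+6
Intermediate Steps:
p = 771584
w = -195957/48224 (w = 9*(-348368/771584) = 9*(-348368*1/771584) = 9*(-21773/48224) = -195957/48224 ≈ -4.0635)
E = -141637649472/8785397035 (E = (-447254 - 2489824)/(182183 - 195957/48224) = -2937078/8785397035/48224 = -2937078*48224/8785397035 = -141637649472/8785397035 ≈ -16.122)
-3583698 + E = -3583698 - 141637649472/8785397035 = -31484351421184902/8785397035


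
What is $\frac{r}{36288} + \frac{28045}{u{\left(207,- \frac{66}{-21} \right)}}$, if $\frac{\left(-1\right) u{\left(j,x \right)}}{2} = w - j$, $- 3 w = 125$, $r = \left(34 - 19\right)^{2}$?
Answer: $\frac{84817405}{1503936} \approx 56.397$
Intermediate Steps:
$r = 225$ ($r = 15^{2} = 225$)
$w = - \frac{125}{3}$ ($w = \left(- \frac{1}{3}\right) 125 = - \frac{125}{3} \approx -41.667$)
$u{\left(j,x \right)} = \frac{250}{3} + 2 j$ ($u{\left(j,x \right)} = - 2 \left(- \frac{125}{3} - j\right) = \frac{250}{3} + 2 j$)
$\frac{r}{36288} + \frac{28045}{u{\left(207,- \frac{66}{-21} \right)}} = \frac{225}{36288} + \frac{28045}{\frac{250}{3} + 2 \cdot 207} = 225 \cdot \frac{1}{36288} + \frac{28045}{\frac{250}{3} + 414} = \frac{25}{4032} + \frac{28045}{\frac{1492}{3}} = \frac{25}{4032} + 28045 \cdot \frac{3}{1492} = \frac{25}{4032} + \frac{84135}{1492} = \frac{84817405}{1503936}$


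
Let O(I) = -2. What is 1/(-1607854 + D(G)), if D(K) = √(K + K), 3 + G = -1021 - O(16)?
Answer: -803927/1292597243680 - I*√511/1292597243680 ≈ -6.2195e-7 - 1.7488e-11*I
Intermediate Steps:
G = -1022 (G = -3 + (-1021 - 1*(-2)) = -3 + (-1021 + 2) = -3 - 1019 = -1022)
D(K) = √2*√K (D(K) = √(2*K) = √2*√K)
1/(-1607854 + D(G)) = 1/(-1607854 + √2*√(-1022)) = 1/(-1607854 + √2*(I*√1022)) = 1/(-1607854 + 2*I*√511)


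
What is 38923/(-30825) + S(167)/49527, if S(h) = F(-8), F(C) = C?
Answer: -214220669/169629975 ≈ -1.2629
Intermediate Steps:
S(h) = -8
38923/(-30825) + S(167)/49527 = 38923/(-30825) - 8/49527 = 38923*(-1/30825) - 8*1/49527 = -38923/30825 - 8/49527 = -214220669/169629975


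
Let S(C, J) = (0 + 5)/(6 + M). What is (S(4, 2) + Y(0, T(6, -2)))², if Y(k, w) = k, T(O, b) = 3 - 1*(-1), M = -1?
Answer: 1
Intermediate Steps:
T(O, b) = 4 (T(O, b) = 3 + 1 = 4)
S(C, J) = 1 (S(C, J) = (0 + 5)/(6 - 1) = 5/5 = 5*(⅕) = 1)
(S(4, 2) + Y(0, T(6, -2)))² = (1 + 0)² = 1² = 1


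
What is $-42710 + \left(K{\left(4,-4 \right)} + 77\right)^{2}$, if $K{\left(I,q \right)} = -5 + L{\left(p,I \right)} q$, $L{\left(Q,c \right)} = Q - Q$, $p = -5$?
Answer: $-37526$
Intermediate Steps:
$L{\left(Q,c \right)} = 0$
$K{\left(I,q \right)} = -5$ ($K{\left(I,q \right)} = -5 + 0 q = -5 + 0 = -5$)
$-42710 + \left(K{\left(4,-4 \right)} + 77\right)^{2} = -42710 + \left(-5 + 77\right)^{2} = -42710 + 72^{2} = -42710 + 5184 = -37526$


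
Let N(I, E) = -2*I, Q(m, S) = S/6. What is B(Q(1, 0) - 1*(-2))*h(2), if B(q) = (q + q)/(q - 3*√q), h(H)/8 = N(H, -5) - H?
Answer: 192/7 + 288*√2/7 ≈ 85.613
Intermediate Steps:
Q(m, S) = S/6 (Q(m, S) = S*(⅙) = S/6)
h(H) = -24*H (h(H) = 8*(-2*H - H) = 8*(-3*H) = -24*H)
B(q) = 2*q/(q - 3*√q) (B(q) = (2*q)/(q - 3*√q) = 2*q/(q - 3*√q))
B(Q(1, 0) - 1*(-2))*h(2) = (2*((⅙)*0 - 1*(-2))/(((⅙)*0 - 1*(-2)) - 3*√((⅙)*0 - 1*(-2))))*(-24*2) = (2*(0 + 2)/((0 + 2) - 3*√(0 + 2)))*(-48) = (2*2/(2 - 3*√2))*(-48) = (4/(2 - 3*√2))*(-48) = -192/(2 - 3*√2)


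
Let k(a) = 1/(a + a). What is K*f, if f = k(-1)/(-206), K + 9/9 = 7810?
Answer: 7809/412 ≈ 18.954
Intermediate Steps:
K = 7809 (K = -1 + 7810 = 7809)
k(a) = 1/(2*a)
f = 1/412 (f = ((1/2)/(-1))/(-206) = ((1/2)*(-1))*(-1/206) = -1/2*(-1/206) = 1/412 ≈ 0.0024272)
K*f = 7809*(1/412) = 7809/412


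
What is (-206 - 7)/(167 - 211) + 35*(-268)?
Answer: -412507/44 ≈ -9375.2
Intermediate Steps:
(-206 - 7)/(167 - 211) + 35*(-268) = -213/(-44) - 9380 = -213*(-1/44) - 9380 = 213/44 - 9380 = -412507/44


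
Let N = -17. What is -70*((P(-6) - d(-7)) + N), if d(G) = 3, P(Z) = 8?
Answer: 840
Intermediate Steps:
-70*((P(-6) - d(-7)) + N) = -70*((8 - 1*3) - 17) = -70*((8 - 3) - 17) = -70*(5 - 17) = -70*(-12) = 840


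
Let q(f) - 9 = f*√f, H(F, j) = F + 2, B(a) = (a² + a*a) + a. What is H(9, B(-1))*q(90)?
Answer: 99 + 2970*√10 ≈ 9491.0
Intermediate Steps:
B(a) = a + 2*a² (B(a) = (a² + a²) + a = 2*a² + a = a + 2*a²)
H(F, j) = 2 + F
q(f) = 9 + f^(3/2) (q(f) = 9 + f*√f = 9 + f^(3/2))
H(9, B(-1))*q(90) = (2 + 9)*(9 + 90^(3/2)) = 11*(9 + 270*√10) = 99 + 2970*√10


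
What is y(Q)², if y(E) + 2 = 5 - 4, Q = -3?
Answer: 1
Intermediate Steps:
y(E) = -1 (y(E) = -2 + (5 - 4) = -2 + 1 = -1)
y(Q)² = (-1)² = 1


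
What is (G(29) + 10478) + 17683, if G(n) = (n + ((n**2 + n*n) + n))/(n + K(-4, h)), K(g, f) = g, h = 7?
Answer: 141153/5 ≈ 28231.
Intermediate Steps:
G(n) = (2*n + 2*n**2)/(-4 + n) (G(n) = (n + ((n**2 + n*n) + n))/(n - 4) = (n + ((n**2 + n**2) + n))/(-4 + n) = (n + (2*n**2 + n))/(-4 + n) = (n + (n + 2*n**2))/(-4 + n) = (2*n + 2*n**2)/(-4 + n))
(G(29) + 10478) + 17683 = (2*29*(1 + 29)/(-4 + 29) + 10478) + 17683 = (2*29*30/25 + 10478) + 17683 = (2*29*(1/25)*30 + 10478) + 17683 = (348/5 + 10478) + 17683 = 52738/5 + 17683 = 141153/5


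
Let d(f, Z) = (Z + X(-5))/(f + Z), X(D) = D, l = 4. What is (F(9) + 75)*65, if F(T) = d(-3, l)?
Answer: 4810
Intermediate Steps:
d(f, Z) = (-5 + Z)/(Z + f) (d(f, Z) = (Z - 5)/(f + Z) = (-5 + Z)/(Z + f))
F(T) = -1 (F(T) = (-5 + 4)/(4 - 3) = -1/1 = 1*(-1) = -1)
(F(9) + 75)*65 = (-1 + 75)*65 = 74*65 = 4810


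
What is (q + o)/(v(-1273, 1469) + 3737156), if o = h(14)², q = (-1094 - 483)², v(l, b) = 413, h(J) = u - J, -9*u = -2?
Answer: 201456625/302743089 ≈ 0.66544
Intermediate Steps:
u = 2/9 (u = -⅑*(-2) = 2/9 ≈ 0.22222)
h(J) = 2/9 - J
q = 2486929 (q = (-1577)² = 2486929)
o = 15376/81 (o = (2/9 - 1*14)² = (2/9 - 14)² = (-124/9)² = 15376/81 ≈ 189.83)
(q + o)/(v(-1273, 1469) + 3737156) = (2486929 + 15376/81)/(413 + 3737156) = (201456625/81)/3737569 = (201456625/81)*(1/3737569) = 201456625/302743089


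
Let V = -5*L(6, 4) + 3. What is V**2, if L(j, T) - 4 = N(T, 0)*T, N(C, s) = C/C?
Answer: 1369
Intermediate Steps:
N(C, s) = 1
L(j, T) = 4 + T (L(j, T) = 4 + 1*T = 4 + T)
V = -37 (V = -5*(4 + 4) + 3 = -5*8 + 3 = -40 + 3 = -37)
V**2 = (-37)**2 = 1369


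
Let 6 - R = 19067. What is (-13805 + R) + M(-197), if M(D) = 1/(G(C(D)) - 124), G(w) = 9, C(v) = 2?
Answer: -3779591/115 ≈ -32866.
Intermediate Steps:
R = -19061 (R = 6 - 1*19067 = 6 - 19067 = -19061)
M(D) = -1/115 (M(D) = 1/(9 - 124) = 1/(-115) = -1/115)
(-13805 + R) + M(-197) = (-13805 - 19061) - 1/115 = -32866 - 1/115 = -3779591/115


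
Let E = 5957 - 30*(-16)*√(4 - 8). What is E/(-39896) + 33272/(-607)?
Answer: -1331035611/24216872 - 120*I/4987 ≈ -54.963 - 0.024063*I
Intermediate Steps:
E = 5957 + 960*I (E = 5957 - (-480)*√(-4) = 5957 - (-480)*2*I = 5957 - (-960)*I = 5957 + 960*I ≈ 5957.0 + 960.0*I)
E/(-39896) + 33272/(-607) = (5957 + 960*I)/(-39896) + 33272/(-607) = (5957 + 960*I)*(-1/39896) + 33272*(-1/607) = (-5957/39896 - 120*I/4987) - 33272/607 = -1331035611/24216872 - 120*I/4987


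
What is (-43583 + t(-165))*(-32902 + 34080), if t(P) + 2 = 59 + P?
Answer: -51467998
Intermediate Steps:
t(P) = 57 + P (t(P) = -2 + (59 + P) = 57 + P)
(-43583 + t(-165))*(-32902 + 34080) = (-43583 + (57 - 165))*(-32902 + 34080) = (-43583 - 108)*1178 = -43691*1178 = -51467998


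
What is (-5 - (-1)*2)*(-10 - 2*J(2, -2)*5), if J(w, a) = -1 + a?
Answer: -60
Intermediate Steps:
(-5 - (-1)*2)*(-10 - 2*J(2, -2)*5) = (-5 - (-1)*2)*(-10 - 2*(-1 - 2)*5) = (-5 - 1*(-2))*(-10 - 2*(-3)*5) = (-5 + 2)*(-10 + 6*5) = -3*(-10 + 30) = -3*20 = -60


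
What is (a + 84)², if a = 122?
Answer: 42436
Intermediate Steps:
(a + 84)² = (122 + 84)² = 206² = 42436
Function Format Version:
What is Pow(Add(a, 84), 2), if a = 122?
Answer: 42436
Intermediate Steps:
Pow(Add(a, 84), 2) = Pow(Add(122, 84), 2) = Pow(206, 2) = 42436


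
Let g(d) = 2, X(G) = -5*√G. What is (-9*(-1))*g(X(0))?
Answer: 18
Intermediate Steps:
(-9*(-1))*g(X(0)) = -9*(-1)*2 = 9*2 = 18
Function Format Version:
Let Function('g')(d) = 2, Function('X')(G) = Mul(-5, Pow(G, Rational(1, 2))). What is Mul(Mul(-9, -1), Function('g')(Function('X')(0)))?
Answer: 18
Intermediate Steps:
Mul(Mul(-9, -1), Function('g')(Function('X')(0))) = Mul(Mul(-9, -1), 2) = Mul(9, 2) = 18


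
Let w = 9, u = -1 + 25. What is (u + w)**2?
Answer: 1089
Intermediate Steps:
u = 24
(u + w)**2 = (24 + 9)**2 = 33**2 = 1089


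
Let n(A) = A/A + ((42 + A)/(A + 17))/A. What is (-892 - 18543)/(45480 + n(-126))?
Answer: -1271049/2974457 ≈ -0.42732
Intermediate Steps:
n(A) = 1 + (42 + A)/(A*(17 + A)) (n(A) = 1 + ((42 + A)/(17 + A))/A = 1 + (42 + A)/(A*(17 + A)))
(-892 - 18543)/(45480 + n(-126)) = (-892 - 18543)/(45480 + (42 + (-126)² + 18*(-126))/((-126)*(17 - 126))) = -19435/(45480 - 1/126*(42 + 15876 - 2268)/(-109)) = -19435/(45480 - 1/126*(-1/109)*13650) = -19435/(45480 + 325/327) = -19435/14872285/327 = -19435*327/14872285 = -1271049/2974457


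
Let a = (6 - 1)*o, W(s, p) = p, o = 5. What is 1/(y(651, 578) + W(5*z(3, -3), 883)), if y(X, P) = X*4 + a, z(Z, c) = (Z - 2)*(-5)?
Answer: 1/3512 ≈ 0.00028474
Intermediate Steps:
z(Z, c) = 10 - 5*Z (z(Z, c) = (-2 + Z)*(-5) = 10 - 5*Z)
a = 25 (a = (6 - 1)*5 = 5*5 = 25)
y(X, P) = 25 + 4*X (y(X, P) = X*4 + 25 = 4*X + 25 = 25 + 4*X)
1/(y(651, 578) + W(5*z(3, -3), 883)) = 1/((25 + 4*651) + 883) = 1/((25 + 2604) + 883) = 1/(2629 + 883) = 1/3512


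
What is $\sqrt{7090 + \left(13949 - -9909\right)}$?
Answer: $2 \sqrt{7737} \approx 175.92$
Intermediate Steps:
$\sqrt{7090 + \left(13949 - -9909\right)} = \sqrt{7090 + \left(13949 + 9909\right)} = \sqrt{7090 + 23858} = \sqrt{30948} = 2 \sqrt{7737}$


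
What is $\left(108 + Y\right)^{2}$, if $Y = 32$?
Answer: $19600$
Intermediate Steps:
$\left(108 + Y\right)^{2} = \left(108 + 32\right)^{2} = 140^{2} = 19600$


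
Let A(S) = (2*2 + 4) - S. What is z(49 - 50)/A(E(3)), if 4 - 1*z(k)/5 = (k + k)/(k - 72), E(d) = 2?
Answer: 725/219 ≈ 3.3105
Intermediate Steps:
A(S) = 8 - S (A(S) = (4 + 4) - S = 8 - S)
z(k) = 20 - 10*k/(-72 + k) (z(k) = 20 - 5*(k + k)/(k - 72) = 20 - 5*2*k/(-72 + k) = 20 - 10*k/(-72 + k))
z(49 - 50)/A(E(3)) = (10*(-144 + (49 - 50))/(-72 + (49 - 50)))/(8 - 1*2) = (10*(-144 - 1)/(-72 - 1))/(8 - 2) = (10*(-145)/(-73))/6 = (10*(-1/73)*(-145))*(⅙) = (1450/73)*(⅙) = 725/219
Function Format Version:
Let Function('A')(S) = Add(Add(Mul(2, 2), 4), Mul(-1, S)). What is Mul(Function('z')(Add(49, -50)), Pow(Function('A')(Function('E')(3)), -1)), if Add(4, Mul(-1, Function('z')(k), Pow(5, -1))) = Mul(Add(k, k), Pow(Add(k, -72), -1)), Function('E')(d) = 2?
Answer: Rational(725, 219) ≈ 3.3105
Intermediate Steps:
Function('A')(S) = Add(8, Mul(-1, S)) (Function('A')(S) = Add(Add(4, 4), Mul(-1, S)) = Add(8, Mul(-1, S)))
Function('z')(k) = Add(20, Mul(-10, k, Pow(Add(-72, k), -1))) (Function('z')(k) = Add(20, Mul(-5, Mul(Add(k, k), Pow(Add(k, -72), -1)))) = Add(20, Mul(-5, Mul(Mul(2, k), Pow(Add(-72, k), -1)))) = Add(20, Mul(-5, Mul(2, k, Pow(Add(-72, k), -1)))) = Add(20, Mul(-10, k, Pow(Add(-72, k), -1))))
Mul(Function('z')(Add(49, -50)), Pow(Function('A')(Function('E')(3)), -1)) = Mul(Mul(10, Pow(Add(-72, Add(49, -50)), -1), Add(-144, Add(49, -50))), Pow(Add(8, Mul(-1, 2)), -1)) = Mul(Mul(10, Pow(Add(-72, -1), -1), Add(-144, -1)), Pow(Add(8, -2), -1)) = Mul(Mul(10, Pow(-73, -1), -145), Pow(6, -1)) = Mul(Mul(10, Rational(-1, 73), -145), Rational(1, 6)) = Mul(Rational(1450, 73), Rational(1, 6)) = Rational(725, 219)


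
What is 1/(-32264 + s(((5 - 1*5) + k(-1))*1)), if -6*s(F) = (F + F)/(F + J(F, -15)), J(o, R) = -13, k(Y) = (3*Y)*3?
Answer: -22/709811 ≈ -3.0994e-5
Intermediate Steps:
k(Y) = 9*Y
s(F) = -F/(3*(-13 + F)) (s(F) = -(F + F)/(6*(F - 13)) = -2*F/(6*(-13 + F)) = -F/(3*(-13 + F)))
1/(-32264 + s(((5 - 1*5) + k(-1))*1)) = 1/(-32264 - ((5 - 1*5) + 9*(-1))*1/(-39 + 3*(((5 - 1*5) + 9*(-1))*1))) = 1/(-32264 - ((5 - 5) - 9)*1/(-39 + 3*(((5 - 5) - 9)*1))) = 1/(-32264 - (0 - 9)*1/(-39 + 3*((0 - 9)*1))) = 1/(-32264 - (-9*1)/(-39 + 3*(-9*1))) = 1/(-32264 - 1*(-9)/(-39 + 3*(-9))) = 1/(-32264 - 1*(-9)/(-39 - 27)) = 1/(-32264 - 1*(-9)/(-66)) = 1/(-32264 - 1*(-9)*(-1/66)) = 1/(-32264 - 3/22) = 1/(-709811/22) = -22/709811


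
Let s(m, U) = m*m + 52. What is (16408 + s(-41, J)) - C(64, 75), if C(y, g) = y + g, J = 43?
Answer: 18002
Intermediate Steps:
s(m, U) = 52 + m² (s(m, U) = m² + 52 = 52 + m²)
C(y, g) = g + y
(16408 + s(-41, J)) - C(64, 75) = (16408 + (52 + (-41)²)) - (75 + 64) = (16408 + (52 + 1681)) - 1*139 = (16408 + 1733) - 139 = 18141 - 139 = 18002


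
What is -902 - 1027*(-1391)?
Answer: 1427655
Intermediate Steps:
-902 - 1027*(-1391) = -902 + 1428557 = 1427655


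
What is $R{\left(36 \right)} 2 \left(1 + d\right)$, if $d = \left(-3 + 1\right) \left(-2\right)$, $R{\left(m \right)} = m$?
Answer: $360$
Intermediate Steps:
$d = 4$ ($d = \left(-2\right) \left(-2\right) = 4$)
$R{\left(36 \right)} 2 \left(1 + d\right) = 36 \cdot 2 \left(1 + 4\right) = 36 \cdot 2 \cdot 5 = 36 \cdot 10 = 360$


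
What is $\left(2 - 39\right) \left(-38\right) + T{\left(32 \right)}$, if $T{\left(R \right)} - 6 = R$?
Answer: $1444$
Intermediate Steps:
$T{\left(R \right)} = 6 + R$
$\left(2 - 39\right) \left(-38\right) + T{\left(32 \right)} = \left(2 - 39\right) \left(-38\right) + \left(6 + 32\right) = \left(2 - 39\right) \left(-38\right) + 38 = \left(-37\right) \left(-38\right) + 38 = 1406 + 38 = 1444$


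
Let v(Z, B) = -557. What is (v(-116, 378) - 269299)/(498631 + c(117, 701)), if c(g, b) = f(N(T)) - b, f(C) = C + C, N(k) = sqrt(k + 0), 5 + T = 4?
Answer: -16796174760/30991785613 + 67464*I/30991785613 ≈ -0.54196 + 2.1768e-6*I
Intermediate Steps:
T = -1 (T = -5 + 4 = -1)
N(k) = sqrt(k)
f(C) = 2*C
c(g, b) = -b + 2*I (c(g, b) = 2*sqrt(-1) - b = 2*I - b = -b + 2*I)
(v(-116, 378) - 269299)/(498631 + c(117, 701)) = (-557 - 269299)/(498631 + (-1*701 + 2*I)) = -269856/(498631 + (-701 + 2*I)) = -269856*(497930 - 2*I)/247934284904 = -33732*(497930 - 2*I)/30991785613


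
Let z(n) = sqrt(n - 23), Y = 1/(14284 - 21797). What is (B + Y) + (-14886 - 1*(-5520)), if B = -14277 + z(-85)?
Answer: -177629860/7513 + 6*I*sqrt(3) ≈ -23643.0 + 10.392*I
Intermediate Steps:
Y = -1/7513 (Y = 1/(-7513) = -1/7513 ≈ -0.00013310)
z(n) = sqrt(-23 + n)
B = -14277 + 6*I*sqrt(3) (B = -14277 + sqrt(-23 - 85) = -14277 + sqrt(-108) = -14277 + 6*I*sqrt(3) ≈ -14277.0 + 10.392*I)
(B + Y) + (-14886 - 1*(-5520)) = ((-14277 + 6*I*sqrt(3)) - 1/7513) + (-14886 - 1*(-5520)) = (-107263102/7513 + 6*I*sqrt(3)) + (-14886 + 5520) = (-107263102/7513 + 6*I*sqrt(3)) - 9366 = -177629860/7513 + 6*I*sqrt(3)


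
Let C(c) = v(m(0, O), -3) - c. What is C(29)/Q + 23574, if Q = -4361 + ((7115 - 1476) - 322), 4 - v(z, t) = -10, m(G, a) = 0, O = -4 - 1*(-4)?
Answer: 22536729/956 ≈ 23574.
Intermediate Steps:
O = 0 (O = -4 + 4 = 0)
v(z, t) = 14 (v(z, t) = 4 - 1*(-10) = 4 + 10 = 14)
C(c) = 14 - c
Q = 956 (Q = -4361 + (5639 - 322) = -4361 + 5317 = 956)
C(29)/Q + 23574 = (14 - 1*29)/956 + 23574 = (14 - 29)*(1/956) + 23574 = -15*1/956 + 23574 = -15/956 + 23574 = 22536729/956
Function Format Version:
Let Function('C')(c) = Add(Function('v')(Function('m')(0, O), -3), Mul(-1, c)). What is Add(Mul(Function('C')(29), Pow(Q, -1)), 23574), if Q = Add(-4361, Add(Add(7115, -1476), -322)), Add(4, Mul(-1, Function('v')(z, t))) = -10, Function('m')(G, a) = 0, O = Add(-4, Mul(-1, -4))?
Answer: Rational(22536729, 956) ≈ 23574.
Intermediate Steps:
O = 0 (O = Add(-4, 4) = 0)
Function('v')(z, t) = 14 (Function('v')(z, t) = Add(4, Mul(-1, -10)) = Add(4, 10) = 14)
Function('C')(c) = Add(14, Mul(-1, c))
Q = 956 (Q = Add(-4361, Add(5639, -322)) = Add(-4361, 5317) = 956)
Add(Mul(Function('C')(29), Pow(Q, -1)), 23574) = Add(Mul(Add(14, Mul(-1, 29)), Pow(956, -1)), 23574) = Add(Mul(Add(14, -29), Rational(1, 956)), 23574) = Add(Mul(-15, Rational(1, 956)), 23574) = Add(Rational(-15, 956), 23574) = Rational(22536729, 956)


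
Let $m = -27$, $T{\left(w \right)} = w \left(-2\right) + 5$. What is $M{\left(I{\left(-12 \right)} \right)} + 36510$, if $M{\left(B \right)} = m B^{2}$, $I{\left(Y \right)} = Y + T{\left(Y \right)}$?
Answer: $28707$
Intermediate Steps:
$T{\left(w \right)} = 5 - 2 w$ ($T{\left(w \right)} = - 2 w + 5 = 5 - 2 w$)
$I{\left(Y \right)} = 5 - Y$ ($I{\left(Y \right)} = Y - \left(-5 + 2 Y\right) = 5 - Y$)
$M{\left(B \right)} = - 27 B^{2}$
$M{\left(I{\left(-12 \right)} \right)} + 36510 = - 27 \left(5 - -12\right)^{2} + 36510 = - 27 \left(5 + 12\right)^{2} + 36510 = - 27 \cdot 17^{2} + 36510 = \left(-27\right) 289 + 36510 = -7803 + 36510 = 28707$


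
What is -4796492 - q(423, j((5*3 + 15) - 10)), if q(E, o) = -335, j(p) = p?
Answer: -4796157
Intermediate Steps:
-4796492 - q(423, j((5*3 + 15) - 10)) = -4796492 - 1*(-335) = -4796492 + 335 = -4796157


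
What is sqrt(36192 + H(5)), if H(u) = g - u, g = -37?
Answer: 5*sqrt(1446) ≈ 190.13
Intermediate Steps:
H(u) = -37 - u
sqrt(36192 + H(5)) = sqrt(36192 + (-37 - 1*5)) = sqrt(36192 + (-37 - 5)) = sqrt(36192 - 42) = sqrt(36150) = 5*sqrt(1446)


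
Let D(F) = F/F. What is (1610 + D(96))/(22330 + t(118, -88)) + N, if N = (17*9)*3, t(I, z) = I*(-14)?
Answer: 9492813/20678 ≈ 459.08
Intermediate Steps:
D(F) = 1
t(I, z) = -14*I
N = 459 (N = 153*3 = 459)
(1610 + D(96))/(22330 + t(118, -88)) + N = (1610 + 1)/(22330 - 14*118) + 459 = 1611/(22330 - 1652) + 459 = 1611/20678 + 459 = 9492813/20678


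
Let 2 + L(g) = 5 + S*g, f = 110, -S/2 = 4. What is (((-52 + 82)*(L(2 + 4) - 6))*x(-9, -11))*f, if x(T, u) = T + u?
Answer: 3366000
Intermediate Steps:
S = -8 (S = -2*4 = -8)
L(g) = 3 - 8*g (L(g) = -2 + (5 - 8*g) = 3 - 8*g)
(((-52 + 82)*(L(2 + 4) - 6))*x(-9, -11))*f = (((-52 + 82)*((3 - 8*(2 + 4)) - 6))*(-9 - 11))*110 = ((30*((3 - 8*6) - 6))*(-20))*110 = ((30*((3 - 48) - 6))*(-20))*110 = ((30*(-45 - 6))*(-20))*110 = ((30*(-51))*(-20))*110 = -1530*(-20)*110 = 30600*110 = 3366000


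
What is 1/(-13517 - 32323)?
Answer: -1/45840 ≈ -2.1815e-5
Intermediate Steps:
1/(-13517 - 32323) = 1/(-45840) = -1/45840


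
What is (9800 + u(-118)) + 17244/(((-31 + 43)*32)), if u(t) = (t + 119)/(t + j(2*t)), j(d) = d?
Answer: 55761533/5664 ≈ 9844.9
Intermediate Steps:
u(t) = (119 + t)/(3*t) (u(t) = (t + 119)/(t + 2*t) = (119 + t)/((3*t)) = (119 + t)*(1/(3*t)) = (119 + t)/(3*t))
(9800 + u(-118)) + 17244/(((-31 + 43)*32)) = (9800 + (⅓)*(119 - 118)/(-118)) + 17244/(((-31 + 43)*32)) = (9800 + (⅓)*(-1/118)*1) + 17244/((12*32)) = (9800 - 1/354) + 17244/384 = 3469199/354 + 17244*(1/384) = 3469199/354 + 1437/32 = 55761533/5664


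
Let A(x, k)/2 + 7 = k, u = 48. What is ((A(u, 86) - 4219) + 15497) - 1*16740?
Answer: -5304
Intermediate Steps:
A(x, k) = -14 + 2*k
((A(u, 86) - 4219) + 15497) - 1*16740 = (((-14 + 2*86) - 4219) + 15497) - 1*16740 = (((-14 + 172) - 4219) + 15497) - 16740 = ((158 - 4219) + 15497) - 16740 = (-4061 + 15497) - 16740 = 11436 - 16740 = -5304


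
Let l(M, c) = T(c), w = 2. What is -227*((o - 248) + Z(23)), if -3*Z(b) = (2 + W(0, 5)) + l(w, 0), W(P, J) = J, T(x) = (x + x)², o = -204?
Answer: 309401/3 ≈ 1.0313e+5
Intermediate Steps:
T(x) = 4*x² (T(x) = (2*x)² = 4*x²)
l(M, c) = 4*c²
Z(b) = -7/3 (Z(b) = -((2 + 5) + 4*0²)/3 = -(7 + 4*0)/3 = -(7 + 0)/3 = -⅓*7 = -7/3)
-227*((o - 248) + Z(23)) = -227*((-204 - 248) - 7/3) = -227*(-452 - 7/3) = -227*(-1363/3) = 309401/3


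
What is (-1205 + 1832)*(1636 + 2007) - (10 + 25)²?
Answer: 2282936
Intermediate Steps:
(-1205 + 1832)*(1636 + 2007) - (10 + 25)² = 627*3643 - 1*35² = 2284161 - 1*1225 = 2284161 - 1225 = 2282936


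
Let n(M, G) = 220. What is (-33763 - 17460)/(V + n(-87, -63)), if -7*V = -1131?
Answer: -358561/2671 ≈ -134.24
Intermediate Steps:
V = 1131/7 (V = -⅐*(-1131) = 1131/7 ≈ 161.57)
(-33763 - 17460)/(V + n(-87, -63)) = (-33763 - 17460)/(1131/7 + 220) = -51223/2671/7 = -51223*7/2671 = -358561/2671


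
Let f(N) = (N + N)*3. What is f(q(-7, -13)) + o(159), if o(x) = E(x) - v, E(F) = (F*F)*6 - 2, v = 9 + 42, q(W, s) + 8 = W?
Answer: 151543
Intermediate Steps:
q(W, s) = -8 + W
f(N) = 6*N (f(N) = (2*N)*3 = 6*N)
v = 51
E(F) = -2 + 6*F² (E(F) = F²*6 - 2 = 6*F² - 2 = -2 + 6*F²)
o(x) = -53 + 6*x² (o(x) = (-2 + 6*x²) - 1*51 = (-2 + 6*x²) - 51 = -53 + 6*x²)
f(q(-7, -13)) + o(159) = 6*(-8 - 7) + (-53 + 6*159²) = 6*(-15) + (-53 + 6*25281) = -90 + (-53 + 151686) = -90 + 151633 = 151543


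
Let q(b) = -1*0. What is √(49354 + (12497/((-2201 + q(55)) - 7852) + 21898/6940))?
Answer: √6673397409334973530/11627970 ≈ 222.16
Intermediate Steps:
q(b) = 0
√(49354 + (12497/((-2201 + q(55)) - 7852) + 21898/6940)) = √(49354 + (12497/((-2201 + 0) - 7852) + 21898/6940)) = √(49354 + (12497/(-2201 - 7852) + 21898*(1/6940))) = √(49354 + (12497/(-10053) + 10949/3470)) = √(49354 + (12497*(-1/10053) + 10949/3470)) = √(49354 + (-12497/10053 + 10949/3470)) = √(49354 + 66705707/34883910) = √(1721727199847/34883910) = √6673397409334973530/11627970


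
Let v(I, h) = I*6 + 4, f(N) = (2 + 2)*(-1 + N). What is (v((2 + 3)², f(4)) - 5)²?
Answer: 22201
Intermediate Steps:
f(N) = -4 + 4*N (f(N) = 4*(-1 + N) = -4 + 4*N)
v(I, h) = 4 + 6*I (v(I, h) = 6*I + 4 = 4 + 6*I)
(v((2 + 3)², f(4)) - 5)² = ((4 + 6*(2 + 3)²) - 5)² = ((4 + 6*5²) - 5)² = ((4 + 6*25) - 5)² = ((4 + 150) - 5)² = (154 - 5)² = 149² = 22201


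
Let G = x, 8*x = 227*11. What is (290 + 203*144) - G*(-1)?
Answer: 238673/8 ≈ 29834.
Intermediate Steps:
x = 2497/8 (x = (227*11)/8 = (⅛)*2497 = 2497/8 ≈ 312.13)
G = 2497/8 ≈ 312.13
(290 + 203*144) - G*(-1) = (290 + 203*144) - 2497*(-1)/8 = (290 + 29232) - 1*(-2497/8) = 29522 + 2497/8 = 238673/8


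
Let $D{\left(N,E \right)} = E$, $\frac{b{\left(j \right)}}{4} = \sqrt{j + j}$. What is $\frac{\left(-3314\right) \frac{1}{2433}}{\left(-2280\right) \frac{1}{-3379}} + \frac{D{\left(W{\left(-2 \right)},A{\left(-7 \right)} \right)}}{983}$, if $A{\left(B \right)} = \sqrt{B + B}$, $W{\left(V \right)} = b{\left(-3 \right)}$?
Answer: $- \frac{5599003}{2773620} + \frac{i \sqrt{14}}{983} \approx -2.0187 + 0.0038064 i$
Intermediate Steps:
$b{\left(j \right)} = 4 \sqrt{2} \sqrt{j}$ ($b{\left(j \right)} = 4 \sqrt{j + j} = 4 \sqrt{2 j} = 4 \sqrt{2} \sqrt{j}$)
$W{\left(V \right)} = 4 i \sqrt{6}$ ($W{\left(V \right)} = 4 \sqrt{2} \sqrt{-3} = 4 \sqrt{2} i \sqrt{3} = 4 i \sqrt{6}$)
$A{\left(B \right)} = \sqrt{2} \sqrt{B}$ ($A{\left(B \right)} = \sqrt{2 B} = \sqrt{2} \sqrt{B}$)
$\frac{\left(-3314\right) \frac{1}{2433}}{\left(-2280\right) \frac{1}{-3379}} + \frac{D{\left(W{\left(-2 \right)},A{\left(-7 \right)} \right)}}{983} = \frac{\left(-3314\right) \frac{1}{2433}}{\left(-2280\right) \frac{1}{-3379}} + \frac{\sqrt{2} \sqrt{-7}}{983} = \frac{\left(-3314\right) \frac{1}{2433}}{\left(-2280\right) \left(- \frac{1}{3379}\right)} + \sqrt{2} i \sqrt{7} \cdot \frac{1}{983} = - \frac{3314}{2433 \cdot \frac{2280}{3379}} + i \sqrt{14} \cdot \frac{1}{983} = \left(- \frac{3314}{2433}\right) \frac{3379}{2280} + \frac{i \sqrt{14}}{983} = - \frac{5599003}{2773620} + \frac{i \sqrt{14}}{983}$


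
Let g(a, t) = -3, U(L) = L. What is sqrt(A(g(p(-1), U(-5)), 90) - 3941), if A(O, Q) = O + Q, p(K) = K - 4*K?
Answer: I*sqrt(3854) ≈ 62.081*I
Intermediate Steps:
p(K) = -3*K
sqrt(A(g(p(-1), U(-5)), 90) - 3941) = sqrt((-3 + 90) - 3941) = sqrt(87 - 3941) = sqrt(-3854) = I*sqrt(3854)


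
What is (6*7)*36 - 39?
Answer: 1473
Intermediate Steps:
(6*7)*36 - 39 = 42*36 - 39 = 1512 - 39 = 1473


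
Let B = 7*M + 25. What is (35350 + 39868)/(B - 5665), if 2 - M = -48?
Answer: -37609/2645 ≈ -14.219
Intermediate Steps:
M = 50 (M = 2 - 1*(-48) = 2 + 48 = 50)
B = 375 (B = 7*50 + 25 = 350 + 25 = 375)
(35350 + 39868)/(B - 5665) = (35350 + 39868)/(375 - 5665) = 75218/(-5290) = 75218*(-1/5290) = -37609/2645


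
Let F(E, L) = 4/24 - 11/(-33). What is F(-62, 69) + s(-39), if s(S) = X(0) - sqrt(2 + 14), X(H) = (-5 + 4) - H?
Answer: -9/2 ≈ -4.5000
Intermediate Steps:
X(H) = -1 - H
s(S) = -5 (s(S) = (-1 - 1*0) - sqrt(2 + 14) = (-1 + 0) - sqrt(16) = -1 - 1*4 = -1 - 4 = -5)
F(E, L) = 1/2 (F(E, L) = 4*(1/24) - 11*(-1/33) = 1/6 + 1/3 = 1/2)
F(-62, 69) + s(-39) = 1/2 - 5 = -9/2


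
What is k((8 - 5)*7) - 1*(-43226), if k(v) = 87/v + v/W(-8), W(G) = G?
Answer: 2420741/56 ≈ 43228.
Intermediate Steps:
k(v) = 87/v - v/8 (k(v) = 87/v + v/(-8) = 87/v + v*(-⅛) = 87/v - v/8)
k((8 - 5)*7) - 1*(-43226) = (87/(((8 - 5)*7)) - (8 - 5)*7/8) - 1*(-43226) = (87/((3*7)) - 3*7/8) + 43226 = (87/21 - ⅛*21) + 43226 = (87*(1/21) - 21/8) + 43226 = (29/7 - 21/8) + 43226 = 85/56 + 43226 = 2420741/56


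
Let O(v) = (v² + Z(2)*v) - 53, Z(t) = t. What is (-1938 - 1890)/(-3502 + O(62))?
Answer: -3828/413 ≈ -9.2688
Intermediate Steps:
O(v) = -53 + v² + 2*v (O(v) = (v² + 2*v) - 53 = -53 + v² + 2*v)
(-1938 - 1890)/(-3502 + O(62)) = (-1938 - 1890)/(-3502 + (-53 + 62² + 2*62)) = -3828/(-3502 + (-53 + 3844 + 124)) = -3828/(-3502 + 3915) = -3828/413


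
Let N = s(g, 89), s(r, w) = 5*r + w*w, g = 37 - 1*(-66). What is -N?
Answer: -8436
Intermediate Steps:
g = 103 (g = 37 + 66 = 103)
s(r, w) = w² + 5*r (s(r, w) = 5*r + w² = w² + 5*r)
N = 8436 (N = 89² + 5*103 = 7921 + 515 = 8436)
-N = -1*8436 = -8436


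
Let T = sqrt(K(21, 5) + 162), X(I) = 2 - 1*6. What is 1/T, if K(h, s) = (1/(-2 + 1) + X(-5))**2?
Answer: sqrt(187)/187 ≈ 0.073127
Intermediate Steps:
X(I) = -4 (X(I) = 2 - 6 = -4)
K(h, s) = 25 (K(h, s) = (1/(-2 + 1) - 4)**2 = (1/(-1) - 4)**2 = (-1 - 4)**2 = (-5)**2 = 25)
T = sqrt(187) (T = sqrt(25 + 162) = sqrt(187) ≈ 13.675)
1/T = 1/(sqrt(187)) = sqrt(187)/187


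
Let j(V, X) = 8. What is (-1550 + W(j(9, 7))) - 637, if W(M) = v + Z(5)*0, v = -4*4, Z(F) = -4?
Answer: -2203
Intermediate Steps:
v = -16
W(M) = -16 (W(M) = -16 - 4*0 = -16 + 0 = -16)
(-1550 + W(j(9, 7))) - 637 = (-1550 - 16) - 637 = -1566 - 637 = -2203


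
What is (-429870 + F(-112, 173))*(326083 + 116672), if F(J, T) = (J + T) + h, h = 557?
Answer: -190053469260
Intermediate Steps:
F(J, T) = 557 + J + T (F(J, T) = (J + T) + 557 = 557 + J + T)
(-429870 + F(-112, 173))*(326083 + 116672) = (-429870 + (557 - 112 + 173))*(326083 + 116672) = (-429870 + 618)*442755 = -429252*442755 = -190053469260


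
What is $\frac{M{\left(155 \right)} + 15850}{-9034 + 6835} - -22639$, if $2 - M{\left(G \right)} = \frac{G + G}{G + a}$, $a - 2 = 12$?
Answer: $\frac{8410675531}{371631} \approx 22632.0$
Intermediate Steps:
$a = 14$ ($a = 2 + 12 = 14$)
$M{\left(G \right)} = 2 - \frac{2 G}{14 + G}$ ($M{\left(G \right)} = 2 - \frac{G + G}{G + 14} = 2 - \frac{2 G}{14 + G}$)
$\frac{M{\left(155 \right)} + 15850}{-9034 + 6835} - -22639 = \frac{\frac{28}{14 + 155} + 15850}{-9034 + 6835} - -22639 = \frac{\frac{28}{169} + 15850}{-2199} + 22639 = \left(28 \cdot \frac{1}{169} + 15850\right) \left(- \frac{1}{2199}\right) + 22639 = \left(\frac{28}{169} + 15850\right) \left(- \frac{1}{2199}\right) + 22639 = \frac{2678678}{169} \left(- \frac{1}{2199}\right) + 22639 = - \frac{2678678}{371631} + 22639 = \frac{8410675531}{371631}$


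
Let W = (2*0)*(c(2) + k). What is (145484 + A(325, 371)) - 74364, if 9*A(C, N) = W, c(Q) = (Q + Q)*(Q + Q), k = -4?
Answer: 71120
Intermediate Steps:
c(Q) = 4*Q² (c(Q) = (2*Q)*(2*Q) = 4*Q²)
W = 0 (W = (2*0)*(4*2² - 4) = 0*(4*4 - 4) = 0*(16 - 4) = 0*12 = 0)
A(C, N) = 0 (A(C, N) = (⅑)*0 = 0)
(145484 + A(325, 371)) - 74364 = (145484 + 0) - 74364 = 145484 - 74364 = 71120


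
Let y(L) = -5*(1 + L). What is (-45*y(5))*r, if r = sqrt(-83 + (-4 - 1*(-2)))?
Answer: 1350*I*sqrt(85) ≈ 12446.0*I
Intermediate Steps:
y(L) = -5 - 5*L
r = I*sqrt(85) (r = sqrt(-83 + (-4 + 2)) = sqrt(-83 - 2) = sqrt(-85) = I*sqrt(85) ≈ 9.2195*I)
(-45*y(5))*r = (-45*(-5 - 5*5))*(I*sqrt(85)) = (-45*(-5 - 25))*(I*sqrt(85)) = (-45*(-30))*(I*sqrt(85)) = 1350*(I*sqrt(85)) = 1350*I*sqrt(85)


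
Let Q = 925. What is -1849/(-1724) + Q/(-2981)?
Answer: 3917169/5139244 ≈ 0.76221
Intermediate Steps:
-1849/(-1724) + Q/(-2981) = -1849/(-1724) + 925/(-2981) = -1849*(-1/1724) + 925*(-1/2981) = 1849/1724 - 925/2981 = 3917169/5139244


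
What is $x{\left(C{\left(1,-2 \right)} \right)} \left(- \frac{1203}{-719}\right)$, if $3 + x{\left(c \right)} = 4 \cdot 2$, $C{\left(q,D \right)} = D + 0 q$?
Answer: $\frac{6015}{719} \approx 8.3658$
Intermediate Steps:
$C{\left(q,D \right)} = D$ ($C{\left(q,D \right)} = D + 0 = D$)
$x{\left(c \right)} = 5$ ($x{\left(c \right)} = -3 + 4 \cdot 2 = -3 + 8 = 5$)
$x{\left(C{\left(1,-2 \right)} \right)} \left(- \frac{1203}{-719}\right) = 5 \left(- \frac{1203}{-719}\right) = 5 \left(\left(-1203\right) \left(- \frac{1}{719}\right)\right) = 5 \cdot \frac{1203}{719} = \frac{6015}{719}$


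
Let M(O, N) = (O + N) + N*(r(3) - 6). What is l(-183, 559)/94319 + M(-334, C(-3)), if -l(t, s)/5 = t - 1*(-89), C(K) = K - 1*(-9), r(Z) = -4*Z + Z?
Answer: -39424872/94319 ≈ -418.00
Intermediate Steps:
r(Z) = -3*Z
C(K) = 9 + K (C(K) = K + 9 = 9 + K)
l(t, s) = -445 - 5*t (l(t, s) = -5*(t - 1*(-89)) = -5*(t + 89) = -5*(89 + t) = -445 - 5*t)
M(O, N) = O - 14*N (M(O, N) = (O + N) + N*(-3*3 - 6) = (N + O) + N*(-9 - 6) = (N + O) + N*(-15) = (N + O) - 15*N = O - 14*N)
l(-183, 559)/94319 + M(-334, C(-3)) = (-445 - 5*(-183))/94319 + (-334 - 14*(9 - 3)) = (-445 + 915)*(1/94319) + (-334 - 14*6) = 470*(1/94319) + (-334 - 84) = 470/94319 - 418 = -39424872/94319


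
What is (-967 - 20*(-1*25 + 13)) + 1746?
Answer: 1019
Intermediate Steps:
(-967 - 20*(-1*25 + 13)) + 1746 = (-967 - 20*(-25 + 13)) + 1746 = (-967 - 20*(-12)) + 1746 = (-967 + 240) + 1746 = -727 + 1746 = 1019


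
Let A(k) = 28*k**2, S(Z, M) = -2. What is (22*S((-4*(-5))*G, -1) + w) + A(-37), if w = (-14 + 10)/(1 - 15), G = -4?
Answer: 268018/7 ≈ 38288.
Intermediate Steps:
w = 2/7 (w = -4/(-14) = -4*(-1/14) = 2/7 ≈ 0.28571)
(22*S((-4*(-5))*G, -1) + w) + A(-37) = (22*(-2) + 2/7) + 28*(-37)**2 = (-44 + 2/7) + 28*1369 = -306/7 + 38332 = 268018/7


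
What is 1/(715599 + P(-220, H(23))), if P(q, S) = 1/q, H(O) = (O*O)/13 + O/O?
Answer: 220/157431779 ≈ 1.3974e-6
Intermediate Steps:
H(O) = 1 + O**2/13 (H(O) = O**2*(1/13) + 1 = O**2/13 + 1 = 1 + O**2/13)
1/(715599 + P(-220, H(23))) = 1/(715599 + 1/(-220)) = 1/(715599 - 1/220) = 1/(157431779/220) = 220/157431779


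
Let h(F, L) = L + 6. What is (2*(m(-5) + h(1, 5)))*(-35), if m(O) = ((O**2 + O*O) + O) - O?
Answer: -4270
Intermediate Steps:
h(F, L) = 6 + L
m(O) = 2*O**2 (m(O) = ((O**2 + O**2) + O) - O = (2*O**2 + O) - O = (O + 2*O**2) - O = 2*O**2)
(2*(m(-5) + h(1, 5)))*(-35) = (2*(2*(-5)**2 + (6 + 5)))*(-35) = (2*(2*25 + 11))*(-35) = (2*(50 + 11))*(-35) = (2*61)*(-35) = 122*(-35) = -4270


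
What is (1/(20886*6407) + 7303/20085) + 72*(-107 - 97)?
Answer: -4386228343568941/298634050130 ≈ -14688.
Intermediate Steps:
(1/(20886*6407) + 7303/20085) + 72*(-107 - 97) = ((1/20886)*(1/6407) + 7303*(1/20085)) + 72*(-204) = (1/133816602 + 7303/20085) - 14688 = 108584740499/298634050130 - 14688 = -4386228343568941/298634050130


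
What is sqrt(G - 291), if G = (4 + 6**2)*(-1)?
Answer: I*sqrt(331) ≈ 18.193*I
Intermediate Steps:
G = -40 (G = (4 + 36)*(-1) = 40*(-1) = -40)
sqrt(G - 291) = sqrt(-40 - 291) = sqrt(-331) = I*sqrt(331)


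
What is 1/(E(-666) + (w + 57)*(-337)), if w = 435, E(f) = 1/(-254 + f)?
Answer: -920/152539681 ≈ -6.0312e-6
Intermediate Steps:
1/(E(-666) + (w + 57)*(-337)) = 1/(1/(-254 - 666) + (435 + 57)*(-337)) = 1/(1/(-920) + 492*(-337)) = 1/(-1/920 - 165804) = 1/(-152539681/920) = -920/152539681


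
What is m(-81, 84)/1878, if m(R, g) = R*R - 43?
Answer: 3259/939 ≈ 3.4707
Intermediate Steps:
m(R, g) = -43 + R² (m(R, g) = R² - 43 = -43 + R²)
m(-81, 84)/1878 = (-43 + (-81)²)/1878 = (-43 + 6561)*(1/1878) = 6518*(1/1878) = 3259/939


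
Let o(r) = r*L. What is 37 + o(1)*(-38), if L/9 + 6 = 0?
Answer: 2089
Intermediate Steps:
L = -54 (L = -54 + 9*0 = -54 + 0 = -54)
o(r) = -54*r (o(r) = r*(-54) = -54*r)
37 + o(1)*(-38) = 37 - 54*1*(-38) = 37 - 54*(-38) = 37 + 2052 = 2089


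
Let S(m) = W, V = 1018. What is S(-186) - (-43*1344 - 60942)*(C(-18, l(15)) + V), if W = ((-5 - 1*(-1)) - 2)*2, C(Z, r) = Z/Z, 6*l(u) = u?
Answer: 120989934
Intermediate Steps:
l(u) = u/6
C(Z, r) = 1
W = -12 (W = ((-5 + 1) - 2)*2 = (-4 - 2)*2 = -6*2 = -12)
S(m) = -12
S(-186) - (-43*1344 - 60942)*(C(-18, l(15)) + V) = -12 - (-43*1344 - 60942)*(1 + 1018) = -12 - (-57792 - 60942)*1019 = -12 - (-118734)*1019 = -12 - 1*(-120989946) = -12 + 120989946 = 120989934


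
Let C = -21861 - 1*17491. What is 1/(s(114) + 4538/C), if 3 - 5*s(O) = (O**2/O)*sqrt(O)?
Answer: -938210708/114714008530891 - 44134527264*sqrt(114)/114714008530891 ≈ -0.0041160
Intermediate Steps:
C = -39352 (C = -21861 - 17491 = -39352)
s(O) = 3/5 - O**(3/2)/5 (s(O) = 3/5 - O**2/O*sqrt(O)/5 = 3/5 - O*sqrt(O)/5 = 3/5 - O**(3/2)/5)
1/(s(114) + 4538/C) = 1/((3/5 - 114*sqrt(114)/5) + 4538/(-39352)) = 1/((3/5 - 114*sqrt(114)/5) + 4538*(-1/39352)) = 1/((3/5 - 114*sqrt(114)/5) - 2269/19676) = 1/(47683/98380 - 114*sqrt(114)/5)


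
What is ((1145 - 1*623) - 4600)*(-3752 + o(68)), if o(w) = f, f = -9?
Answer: 15337358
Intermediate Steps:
o(w) = -9
((1145 - 1*623) - 4600)*(-3752 + o(68)) = ((1145 - 1*623) - 4600)*(-3752 - 9) = ((1145 - 623) - 4600)*(-3761) = (522 - 4600)*(-3761) = -4078*(-3761) = 15337358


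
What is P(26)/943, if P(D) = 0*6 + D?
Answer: 26/943 ≈ 0.027572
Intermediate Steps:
P(D) = D (P(D) = 0 + D = D)
P(26)/943 = 26/943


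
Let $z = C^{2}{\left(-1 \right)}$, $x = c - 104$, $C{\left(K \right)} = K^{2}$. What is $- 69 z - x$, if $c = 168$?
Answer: $-133$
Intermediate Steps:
$x = 64$ ($x = 168 - 104 = 64$)
$z = 1$ ($z = \left(\left(-1\right)^{2}\right)^{2} = 1^{2} = 1$)
$- 69 z - x = \left(-69\right) 1 - 64 = -69 - 64 = -133$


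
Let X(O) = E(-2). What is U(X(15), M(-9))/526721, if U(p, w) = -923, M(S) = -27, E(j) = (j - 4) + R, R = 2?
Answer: -71/40517 ≈ -0.0017524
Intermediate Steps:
E(j) = -2 + j (E(j) = (j - 4) + 2 = (-4 + j) + 2 = -2 + j)
X(O) = -4 (X(O) = -2 - 2 = -4)
U(X(15), M(-9))/526721 = -923/526721 = -923*1/526721 = -71/40517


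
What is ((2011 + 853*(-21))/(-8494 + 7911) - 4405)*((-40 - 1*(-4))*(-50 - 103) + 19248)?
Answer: -63182585028/583 ≈ -1.0837e+8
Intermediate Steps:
((2011 + 853*(-21))/(-8494 + 7911) - 4405)*((-40 - 1*(-4))*(-50 - 103) + 19248) = ((2011 - 17913)/(-583) - 4405)*((-40 + 4)*(-153) + 19248) = (-15902*(-1/583) - 4405)*(-36*(-153) + 19248) = (15902/583 - 4405)*(5508 + 19248) = -2552213/583*24756 = -63182585028/583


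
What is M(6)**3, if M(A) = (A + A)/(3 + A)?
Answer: 64/27 ≈ 2.3704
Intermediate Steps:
M(A) = 2*A/(3 + A) (M(A) = (2*A)/(3 + A) = 2*A/(3 + A))
M(6)**3 = (2*6/(3 + 6))**3 = (2*6/9)**3 = (2*6*(1/9))**3 = (4/3)**3 = 64/27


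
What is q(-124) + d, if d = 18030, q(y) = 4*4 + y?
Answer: 17922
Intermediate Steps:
q(y) = 16 + y
q(-124) + d = (16 - 124) + 18030 = -108 + 18030 = 17922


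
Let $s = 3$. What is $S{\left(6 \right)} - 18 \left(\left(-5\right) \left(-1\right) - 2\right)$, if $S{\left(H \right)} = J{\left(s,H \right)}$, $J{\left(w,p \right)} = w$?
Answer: $-51$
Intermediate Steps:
$S{\left(H \right)} = 3$
$S{\left(6 \right)} - 18 \left(\left(-5\right) \left(-1\right) - 2\right) = 3 - 18 \left(\left(-5\right) \left(-1\right) - 2\right) = 3 - 18 \left(5 - 2\right) = 3 - 54 = -51$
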